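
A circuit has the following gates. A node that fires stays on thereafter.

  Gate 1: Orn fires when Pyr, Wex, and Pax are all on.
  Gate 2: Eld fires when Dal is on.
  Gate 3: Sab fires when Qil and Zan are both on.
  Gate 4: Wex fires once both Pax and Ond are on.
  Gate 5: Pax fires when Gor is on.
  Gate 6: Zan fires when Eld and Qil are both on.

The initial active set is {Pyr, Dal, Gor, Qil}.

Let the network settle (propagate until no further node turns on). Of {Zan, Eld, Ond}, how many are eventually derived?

2

Gate 2: Dal on → Eld on.
Gate 6: Eld and Qil on → Zan on.
Zan: reached.
Eld: reached.
No rule produces Ond, and it is not given.
Reached: Zan and Eld — 2 of the 3.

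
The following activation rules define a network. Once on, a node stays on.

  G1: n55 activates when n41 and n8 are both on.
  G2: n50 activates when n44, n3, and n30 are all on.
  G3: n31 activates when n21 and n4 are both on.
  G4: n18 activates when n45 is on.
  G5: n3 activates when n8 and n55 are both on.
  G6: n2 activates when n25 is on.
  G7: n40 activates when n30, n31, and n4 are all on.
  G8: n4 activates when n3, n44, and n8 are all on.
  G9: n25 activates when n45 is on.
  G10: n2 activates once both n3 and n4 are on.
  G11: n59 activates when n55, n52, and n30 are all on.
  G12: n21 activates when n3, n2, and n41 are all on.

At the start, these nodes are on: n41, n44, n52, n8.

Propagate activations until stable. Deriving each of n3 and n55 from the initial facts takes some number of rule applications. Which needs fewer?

n55

n55: G1: n41 and n8 on → n55 on. [1 rule application]
n3: n41 and n8 are on, so n55 activates (G1). n8 and n55 are on, so n3 activates (G5). [2 rule applications]
n55 needs fewer.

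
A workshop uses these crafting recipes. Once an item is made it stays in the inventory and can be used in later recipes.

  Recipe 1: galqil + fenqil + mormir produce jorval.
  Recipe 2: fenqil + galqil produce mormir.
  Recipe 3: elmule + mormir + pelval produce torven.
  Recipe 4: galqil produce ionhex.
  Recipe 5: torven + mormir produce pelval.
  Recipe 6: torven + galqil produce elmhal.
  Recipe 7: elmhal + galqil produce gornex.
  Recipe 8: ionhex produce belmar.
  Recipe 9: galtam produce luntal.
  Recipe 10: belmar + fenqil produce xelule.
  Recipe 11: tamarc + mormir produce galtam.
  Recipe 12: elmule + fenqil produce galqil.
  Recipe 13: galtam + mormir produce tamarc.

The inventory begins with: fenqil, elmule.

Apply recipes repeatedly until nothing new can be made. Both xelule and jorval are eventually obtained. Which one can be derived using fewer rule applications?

jorval

jorval: Using Recipe 12, elmule and fenqil make galqil. fenqil + galqil → mormir (Recipe 2). Using Recipe 1, galqil, fenqil, and mormir make jorval. [3 rule applications]
xelule: elmule + fenqil → galqil (Recipe 12). Using Recipe 4, galqil makes ionhex. Using Recipe 8, ionhex makes belmar. Using Recipe 10, belmar and fenqil make xelule. [4 rule applications]
jorval needs fewer.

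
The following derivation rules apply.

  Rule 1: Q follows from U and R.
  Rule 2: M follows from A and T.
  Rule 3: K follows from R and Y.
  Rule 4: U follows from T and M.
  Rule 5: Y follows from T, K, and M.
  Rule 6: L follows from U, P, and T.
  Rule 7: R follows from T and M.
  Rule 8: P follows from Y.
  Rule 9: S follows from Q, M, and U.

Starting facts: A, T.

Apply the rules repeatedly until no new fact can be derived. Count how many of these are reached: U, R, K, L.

A and T hold, so M follows (Rule 2).
T and M hold, so R follows (Rule 7).
From T and M, Rule 4 gives U.
U: reached.
R: reached.
K would need R and Y (Rule 3), but Y is never established.
L would need U, P, and T (Rule 6), but P is never established.
Reached: U and R — 2 of the 4.

2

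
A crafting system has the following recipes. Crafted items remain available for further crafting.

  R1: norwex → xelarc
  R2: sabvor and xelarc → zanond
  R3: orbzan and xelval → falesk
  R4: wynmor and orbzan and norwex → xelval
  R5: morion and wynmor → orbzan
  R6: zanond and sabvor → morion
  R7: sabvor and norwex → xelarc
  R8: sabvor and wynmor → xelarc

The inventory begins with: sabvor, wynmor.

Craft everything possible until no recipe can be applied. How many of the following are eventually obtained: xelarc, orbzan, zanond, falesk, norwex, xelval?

3

sabvor and wynmor → xelarc (R8).
Using R2, sabvor and xelarc make zanond.
Using R6, zanond and sabvor make morion.
morion and wynmor → orbzan (R5).
xelarc: reached.
orbzan: reached.
zanond: reached.
falesk would need orbzan and xelval (R3), but xelval is never obtained.
No rule produces norwex, and it is not given.
xelval would need wynmor, orbzan, and norwex (R4), but norwex is never obtained.
Reached: xelarc, orbzan, and zanond — 3 of the 6.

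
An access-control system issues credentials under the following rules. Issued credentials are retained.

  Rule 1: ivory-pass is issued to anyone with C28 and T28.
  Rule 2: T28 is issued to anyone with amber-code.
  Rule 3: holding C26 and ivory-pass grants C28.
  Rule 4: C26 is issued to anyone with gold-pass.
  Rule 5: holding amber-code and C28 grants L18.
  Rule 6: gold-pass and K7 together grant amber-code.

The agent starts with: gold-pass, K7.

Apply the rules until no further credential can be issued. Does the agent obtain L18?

L18 would need amber-code and C28 (Rule 5), but C28 is never granted.

No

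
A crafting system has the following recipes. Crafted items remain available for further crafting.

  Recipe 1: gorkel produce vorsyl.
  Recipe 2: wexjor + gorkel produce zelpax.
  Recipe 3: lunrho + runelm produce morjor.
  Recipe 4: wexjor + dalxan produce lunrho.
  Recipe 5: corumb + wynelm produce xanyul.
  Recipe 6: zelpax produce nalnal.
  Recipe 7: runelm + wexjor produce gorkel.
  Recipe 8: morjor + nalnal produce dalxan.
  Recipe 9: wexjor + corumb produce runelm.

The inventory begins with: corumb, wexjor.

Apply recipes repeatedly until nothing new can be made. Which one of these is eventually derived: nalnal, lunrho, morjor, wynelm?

Using Recipe 9, wexjor and corumb make runelm.
runelm + wexjor → gorkel (Recipe 7).
Using Recipe 2, wexjor and gorkel make zelpax.
zelpax → nalnal (Recipe 6).
lunrho would need wexjor and dalxan (Recipe 4), but dalxan is never obtained. No rule produces wynelm, and it is not given. morjor would need lunrho and runelm (Recipe 3), but lunrho is never obtained.

nalnal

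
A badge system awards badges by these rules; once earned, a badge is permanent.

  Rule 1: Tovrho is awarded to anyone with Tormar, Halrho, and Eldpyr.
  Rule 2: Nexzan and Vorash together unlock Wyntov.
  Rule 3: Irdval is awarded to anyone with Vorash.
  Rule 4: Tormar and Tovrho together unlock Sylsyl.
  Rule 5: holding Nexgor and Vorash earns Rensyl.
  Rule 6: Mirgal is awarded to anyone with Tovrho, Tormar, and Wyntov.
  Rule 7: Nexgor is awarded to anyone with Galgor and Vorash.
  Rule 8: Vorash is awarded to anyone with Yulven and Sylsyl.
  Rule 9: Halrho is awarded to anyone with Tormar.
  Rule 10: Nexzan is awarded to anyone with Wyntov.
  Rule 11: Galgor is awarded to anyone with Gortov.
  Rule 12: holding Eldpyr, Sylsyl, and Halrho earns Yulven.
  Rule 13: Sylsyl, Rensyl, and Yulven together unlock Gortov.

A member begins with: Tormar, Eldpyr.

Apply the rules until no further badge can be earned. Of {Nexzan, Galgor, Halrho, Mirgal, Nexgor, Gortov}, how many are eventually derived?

With Tormar, Halrho is earned (Rule 9).
Nexzan would need Wyntov (Rule 10), but Wyntov is never earned.
Galgor would need Gortov (Rule 11), but Gortov is never earned.
Halrho: reached.
Mirgal would need Tovrho, Tormar, and Wyntov (Rule 6), but Wyntov is never earned.
Nexgor would need Galgor and Vorash (Rule 7), but Galgor is never earned.
Gortov would need Sylsyl, Rensyl, and Yulven (Rule 13), but Rensyl is never earned.
Reached: Halrho — 1 of the 6.

1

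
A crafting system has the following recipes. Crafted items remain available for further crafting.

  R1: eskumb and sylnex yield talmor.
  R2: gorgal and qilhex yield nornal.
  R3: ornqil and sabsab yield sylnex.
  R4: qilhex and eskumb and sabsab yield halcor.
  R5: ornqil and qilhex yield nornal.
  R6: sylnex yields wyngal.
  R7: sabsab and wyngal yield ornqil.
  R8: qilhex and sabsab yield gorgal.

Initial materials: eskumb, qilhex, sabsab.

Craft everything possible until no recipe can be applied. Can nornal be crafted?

Using R8, qilhex and sabsab make gorgal.
gorgal and qilhex → nornal (R2).

Yes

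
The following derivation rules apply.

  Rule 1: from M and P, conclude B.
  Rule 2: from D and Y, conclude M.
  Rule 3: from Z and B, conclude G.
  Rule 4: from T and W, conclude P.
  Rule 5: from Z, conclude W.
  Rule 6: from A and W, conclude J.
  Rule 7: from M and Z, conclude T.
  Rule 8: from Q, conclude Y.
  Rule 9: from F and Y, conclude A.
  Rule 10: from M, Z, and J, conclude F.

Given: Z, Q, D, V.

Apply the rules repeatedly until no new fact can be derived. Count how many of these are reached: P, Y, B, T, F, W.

Z holds, so W follows (Rule 5).
Q holds, so Y follows (Rule 8).
D and Y hold, so M follows (Rule 2).
M and Z hold, so T follows (Rule 7).
From T and W, Rule 4 gives P.
M and P hold, so B follows (Rule 1).
P: reached.
Y: reached.
B: reached.
T: reached.
F would need M, Z, and J (Rule 10), but J is never established.
W: reached.
Reached: P, Y, B, T, and W — 5 of the 6.

5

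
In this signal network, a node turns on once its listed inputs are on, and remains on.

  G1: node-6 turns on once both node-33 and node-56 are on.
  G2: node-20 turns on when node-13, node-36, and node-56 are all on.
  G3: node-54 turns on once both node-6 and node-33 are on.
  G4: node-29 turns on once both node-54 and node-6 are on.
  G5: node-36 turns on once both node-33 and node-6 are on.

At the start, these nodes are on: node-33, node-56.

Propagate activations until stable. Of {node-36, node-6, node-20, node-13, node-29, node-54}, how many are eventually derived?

4

node-33 and node-56 are on, so node-6 turns on (G1).
node-33 and node-6 are on, so node-36 turns on (G5).
node-6 and node-33 are on, so node-54 turns on (G3).
node-54 and node-6 are on, so node-29 turns on (G4).
node-36: reached.
node-6: reached.
node-20 would need node-13, node-36, and node-56 (G2), but node-13 never turns on.
No rule produces node-13, and it is not given.
node-29: reached.
node-54: reached.
Reached: node-36, node-6, node-29, and node-54 — 4 of the 6.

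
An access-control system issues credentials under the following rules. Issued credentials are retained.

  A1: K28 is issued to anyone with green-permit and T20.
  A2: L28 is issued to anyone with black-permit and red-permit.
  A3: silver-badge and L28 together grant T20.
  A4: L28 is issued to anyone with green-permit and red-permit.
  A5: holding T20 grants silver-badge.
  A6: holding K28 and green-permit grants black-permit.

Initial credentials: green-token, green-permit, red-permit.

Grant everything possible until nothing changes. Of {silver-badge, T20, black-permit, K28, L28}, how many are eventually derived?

Holding green-permit and red-permit grants L28 (A4).
silver-badge would need T20 (A5), but T20 is never granted.
T20 would need silver-badge and L28 (A3), but silver-badge is never granted.
black-permit would need K28 and green-permit (A6), but K28 is never granted.
K28 would need green-permit and T20 (A1), but T20 is never granted.
L28: reached.
Reached: L28 — 1 of the 5.

1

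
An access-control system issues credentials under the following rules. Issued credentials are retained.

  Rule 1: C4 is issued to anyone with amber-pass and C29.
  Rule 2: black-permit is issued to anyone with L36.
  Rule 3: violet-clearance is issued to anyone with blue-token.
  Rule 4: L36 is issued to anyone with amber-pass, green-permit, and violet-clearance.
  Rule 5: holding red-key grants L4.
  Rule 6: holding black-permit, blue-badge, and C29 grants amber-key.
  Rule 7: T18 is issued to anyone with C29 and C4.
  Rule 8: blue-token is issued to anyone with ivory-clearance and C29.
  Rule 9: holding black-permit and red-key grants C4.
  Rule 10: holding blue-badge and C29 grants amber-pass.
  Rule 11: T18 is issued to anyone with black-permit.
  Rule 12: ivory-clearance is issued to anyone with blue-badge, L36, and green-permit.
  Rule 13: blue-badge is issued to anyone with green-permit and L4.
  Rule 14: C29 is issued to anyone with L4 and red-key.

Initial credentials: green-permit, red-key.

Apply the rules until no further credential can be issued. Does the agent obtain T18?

Yes

Holding red-key grants L4 (Rule 5).
Holding L4 and red-key grants C29 (Rule 14).
Holding green-permit and L4 grants blue-badge (Rule 13).
Holding blue-badge and C29 grants amber-pass (Rule 10).
Holding amber-pass and C29 grants C4 (Rule 1).
Holding C29 and C4 grants T18 (Rule 7).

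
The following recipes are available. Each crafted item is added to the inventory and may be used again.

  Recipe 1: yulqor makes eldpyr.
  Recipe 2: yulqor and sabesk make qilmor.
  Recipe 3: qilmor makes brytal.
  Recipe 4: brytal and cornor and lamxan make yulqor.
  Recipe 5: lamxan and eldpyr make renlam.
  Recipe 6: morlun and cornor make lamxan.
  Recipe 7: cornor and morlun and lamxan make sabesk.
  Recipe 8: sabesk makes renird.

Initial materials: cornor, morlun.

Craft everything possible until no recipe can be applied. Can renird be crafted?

Yes

Using Recipe 6, morlun and cornor make lamxan.
cornor and morlun and lamxan → sabesk (Recipe 7).
sabesk → renird (Recipe 8).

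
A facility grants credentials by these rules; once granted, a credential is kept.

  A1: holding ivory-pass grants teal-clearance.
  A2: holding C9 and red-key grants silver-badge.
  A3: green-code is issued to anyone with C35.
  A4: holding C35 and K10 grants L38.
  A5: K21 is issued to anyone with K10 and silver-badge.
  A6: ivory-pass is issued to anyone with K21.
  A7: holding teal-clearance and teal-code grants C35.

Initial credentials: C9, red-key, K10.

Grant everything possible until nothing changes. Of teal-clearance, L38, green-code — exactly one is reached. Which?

Holding C9 and red-key grants silver-badge (A2).
Holding K10 and silver-badge grants K21 (A5).
Holding K21 grants ivory-pass (A6).
Holding ivory-pass grants teal-clearance (A1).
green-code would need C35 (A3), but C35 is never granted. L38 would need C35 and K10 (A4), but C35 is never granted.

teal-clearance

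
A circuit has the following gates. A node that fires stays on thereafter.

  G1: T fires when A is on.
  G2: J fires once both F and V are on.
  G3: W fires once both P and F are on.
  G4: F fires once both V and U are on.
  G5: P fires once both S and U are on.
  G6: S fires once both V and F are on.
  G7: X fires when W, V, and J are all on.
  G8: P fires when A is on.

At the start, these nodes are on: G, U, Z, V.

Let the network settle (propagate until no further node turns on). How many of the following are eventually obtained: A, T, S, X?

2

V and U are on, so F fires (G4).
G6: V and F on → S on.
F and V are on, so J fires (G2).
S and U are on, so P fires (G5).
P and F are on, so W fires (G3).
W, V, and J are on, so X fires (G7).
No rule produces A, and it is not given.
T would need A (G1), but A never turns on.
S: reached.
X: reached.
Reached: S and X — 2 of the 4.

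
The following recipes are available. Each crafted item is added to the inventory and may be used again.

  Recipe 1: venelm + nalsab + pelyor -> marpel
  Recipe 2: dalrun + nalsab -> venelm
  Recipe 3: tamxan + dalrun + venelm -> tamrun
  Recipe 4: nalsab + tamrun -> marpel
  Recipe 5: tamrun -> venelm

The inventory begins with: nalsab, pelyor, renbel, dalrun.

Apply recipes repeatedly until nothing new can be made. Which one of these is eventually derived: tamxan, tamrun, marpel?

marpel

dalrun + nalsab -> venelm (Recipe 2).
venelm + nalsab + pelyor -> marpel (Recipe 1).
tamrun would need tamxan, dalrun, and venelm (Recipe 3), but tamxan is never obtained. No rule produces tamxan, and it is not given.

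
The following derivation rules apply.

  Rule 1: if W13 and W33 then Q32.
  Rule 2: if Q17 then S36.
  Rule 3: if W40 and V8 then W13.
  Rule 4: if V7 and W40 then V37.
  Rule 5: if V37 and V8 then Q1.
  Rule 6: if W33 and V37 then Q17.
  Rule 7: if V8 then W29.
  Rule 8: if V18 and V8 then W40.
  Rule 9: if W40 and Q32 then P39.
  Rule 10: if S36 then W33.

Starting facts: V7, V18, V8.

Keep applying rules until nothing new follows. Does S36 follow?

S36 would need Q17 (Rule 2), but Q17 is never established.

No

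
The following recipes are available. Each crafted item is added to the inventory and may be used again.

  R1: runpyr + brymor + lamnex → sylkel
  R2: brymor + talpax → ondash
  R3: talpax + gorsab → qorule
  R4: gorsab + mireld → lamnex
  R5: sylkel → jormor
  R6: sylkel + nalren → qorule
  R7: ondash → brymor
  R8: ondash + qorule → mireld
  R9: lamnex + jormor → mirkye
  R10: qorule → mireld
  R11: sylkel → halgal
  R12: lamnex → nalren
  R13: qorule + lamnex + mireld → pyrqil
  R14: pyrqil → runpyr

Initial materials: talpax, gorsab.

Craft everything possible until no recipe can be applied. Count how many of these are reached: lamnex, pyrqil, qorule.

3

Using R3, talpax and gorsab make qorule.
qorule → mireld (R10).
Using R4, gorsab and mireld make lamnex.
qorule + lamnex + mireld → pyrqil (R13).
lamnex: reached.
pyrqil: reached.
qorule: reached.
All 3 are reached.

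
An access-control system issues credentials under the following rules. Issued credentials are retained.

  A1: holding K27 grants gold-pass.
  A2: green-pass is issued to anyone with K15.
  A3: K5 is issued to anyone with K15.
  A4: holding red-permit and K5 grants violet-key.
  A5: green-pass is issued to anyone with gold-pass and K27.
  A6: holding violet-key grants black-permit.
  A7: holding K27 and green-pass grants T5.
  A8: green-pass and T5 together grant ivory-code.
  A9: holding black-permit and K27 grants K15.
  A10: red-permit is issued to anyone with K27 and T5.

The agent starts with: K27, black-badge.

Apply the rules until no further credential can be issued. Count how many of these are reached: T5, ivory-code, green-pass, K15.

Holding K27 grants gold-pass (A1).
Holding gold-pass and K27 grants green-pass (A5).
Holding K27 and green-pass grants T5 (A7).
Holding green-pass and T5 grants ivory-code (A8).
T5: reached.
ivory-code: reached.
green-pass: reached.
K15 would need black-permit and K27 (A9), but black-permit is never granted.
Reached: T5, ivory-code, and green-pass — 3 of the 4.

3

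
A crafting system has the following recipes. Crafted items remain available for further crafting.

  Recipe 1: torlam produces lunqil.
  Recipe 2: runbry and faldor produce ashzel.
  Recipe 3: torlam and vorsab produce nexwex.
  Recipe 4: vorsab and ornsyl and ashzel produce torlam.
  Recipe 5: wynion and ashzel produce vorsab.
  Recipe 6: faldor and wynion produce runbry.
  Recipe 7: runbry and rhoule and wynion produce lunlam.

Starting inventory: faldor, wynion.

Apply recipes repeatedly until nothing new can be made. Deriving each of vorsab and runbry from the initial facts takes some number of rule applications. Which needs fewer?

runbry

runbry: Using Recipe 6, faldor and wynion make runbry. [1 rule application]
vorsab: faldor and wynion → runbry (Recipe 6). Using Recipe 2, runbry and faldor make ashzel. Using Recipe 5, wynion and ashzel make vorsab. [3 rule applications]
runbry needs fewer.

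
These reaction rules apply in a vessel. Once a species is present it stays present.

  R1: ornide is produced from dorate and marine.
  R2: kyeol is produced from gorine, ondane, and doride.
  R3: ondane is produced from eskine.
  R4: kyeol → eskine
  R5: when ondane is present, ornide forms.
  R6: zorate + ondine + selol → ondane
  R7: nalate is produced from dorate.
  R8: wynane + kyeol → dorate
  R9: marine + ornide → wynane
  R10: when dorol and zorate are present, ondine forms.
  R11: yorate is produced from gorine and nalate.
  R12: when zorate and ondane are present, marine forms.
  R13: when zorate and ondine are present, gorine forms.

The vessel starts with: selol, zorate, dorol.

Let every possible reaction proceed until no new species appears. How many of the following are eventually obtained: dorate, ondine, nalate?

1

dorol and zorate present → ondine forms (R10).
dorate would need wynane and kyeol (R8), but kyeol never forms.
ondine: reached.
nalate would need dorate (R7), but dorate never forms.
Reached: ondine — 1 of the 3.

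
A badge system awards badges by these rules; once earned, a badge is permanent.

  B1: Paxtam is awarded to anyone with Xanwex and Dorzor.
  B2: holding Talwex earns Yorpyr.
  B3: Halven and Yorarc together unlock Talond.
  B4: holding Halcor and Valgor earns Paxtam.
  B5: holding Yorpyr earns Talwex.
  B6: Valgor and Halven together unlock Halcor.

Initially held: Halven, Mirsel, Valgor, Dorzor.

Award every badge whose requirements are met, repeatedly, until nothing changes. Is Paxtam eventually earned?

Yes

With Valgor and Halven, Halcor is earned (B6).
With Halcor and Valgor, Paxtam is earned (B4).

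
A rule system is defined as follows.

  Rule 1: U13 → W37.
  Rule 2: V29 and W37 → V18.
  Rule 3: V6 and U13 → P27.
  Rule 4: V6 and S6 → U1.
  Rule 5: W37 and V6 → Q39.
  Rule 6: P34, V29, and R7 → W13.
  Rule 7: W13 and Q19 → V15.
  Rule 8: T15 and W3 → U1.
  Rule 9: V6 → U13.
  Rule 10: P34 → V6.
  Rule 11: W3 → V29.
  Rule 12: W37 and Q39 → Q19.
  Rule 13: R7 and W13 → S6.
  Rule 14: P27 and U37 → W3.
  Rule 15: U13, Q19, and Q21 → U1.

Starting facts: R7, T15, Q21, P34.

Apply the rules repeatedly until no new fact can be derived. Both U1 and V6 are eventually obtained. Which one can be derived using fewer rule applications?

V6: From P34, Rule 10 gives V6. [1 rule application]
U1: From P34, Rule 10 gives V6. V6 holds, so U13 follows (Rule 9). U13 holds, so W37 follows (Rule 1). From W37 and V6, Rule 5 gives Q39. W37 and Q39 hold, so Q19 follows (Rule 12). From U13, Q19, and Q21, Rule 15 gives U1. [6 rule applications]
V6 needs fewer.

V6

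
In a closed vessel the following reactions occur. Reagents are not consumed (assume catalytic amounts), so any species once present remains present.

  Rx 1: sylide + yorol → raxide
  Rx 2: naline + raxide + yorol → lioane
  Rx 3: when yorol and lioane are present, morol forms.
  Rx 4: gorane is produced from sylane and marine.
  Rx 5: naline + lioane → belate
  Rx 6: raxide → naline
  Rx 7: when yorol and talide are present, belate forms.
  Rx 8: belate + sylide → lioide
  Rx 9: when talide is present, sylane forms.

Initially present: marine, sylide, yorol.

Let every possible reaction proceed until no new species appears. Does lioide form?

sylide and yorol present → raxide forms (Rx 1).
raxide present → naline forms (Rx 6).
naline, raxide, and yorol present → lioane forms (Rx 2).
naline and lioane present → belate forms (Rx 5).
belate and sylide present → lioide forms (Rx 8).

Yes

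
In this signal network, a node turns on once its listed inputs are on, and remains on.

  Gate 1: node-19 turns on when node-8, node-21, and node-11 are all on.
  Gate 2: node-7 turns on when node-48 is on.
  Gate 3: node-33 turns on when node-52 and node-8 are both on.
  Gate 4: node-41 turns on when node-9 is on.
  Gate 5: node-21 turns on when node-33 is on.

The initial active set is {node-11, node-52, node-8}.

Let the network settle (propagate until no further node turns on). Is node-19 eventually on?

Yes

node-52 and node-8 are on, so node-33 turns on (Gate 3).
Gate 5: node-33 on → node-21 on.
Gate 1: node-8, node-21, and node-11 on → node-19 on.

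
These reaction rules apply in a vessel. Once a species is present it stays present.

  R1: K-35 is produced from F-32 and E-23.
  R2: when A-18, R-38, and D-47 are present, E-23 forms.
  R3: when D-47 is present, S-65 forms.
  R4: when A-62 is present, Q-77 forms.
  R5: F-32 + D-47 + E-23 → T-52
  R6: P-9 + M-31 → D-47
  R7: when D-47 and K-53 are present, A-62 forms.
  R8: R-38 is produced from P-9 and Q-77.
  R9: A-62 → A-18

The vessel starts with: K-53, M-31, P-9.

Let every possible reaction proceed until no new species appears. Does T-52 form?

No

T-52 would need F-32, D-47, and E-23 (R5), but F-32 never forms.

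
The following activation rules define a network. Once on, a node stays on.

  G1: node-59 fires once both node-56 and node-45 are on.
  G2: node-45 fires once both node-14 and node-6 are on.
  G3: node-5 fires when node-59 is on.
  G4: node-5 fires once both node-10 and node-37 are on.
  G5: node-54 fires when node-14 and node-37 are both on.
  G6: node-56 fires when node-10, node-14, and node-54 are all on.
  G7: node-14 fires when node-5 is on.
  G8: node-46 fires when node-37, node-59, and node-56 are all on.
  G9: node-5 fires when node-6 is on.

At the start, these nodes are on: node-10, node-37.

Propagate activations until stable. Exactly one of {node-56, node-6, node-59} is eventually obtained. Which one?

G4: node-10 and node-37 on → node-5 on.
G7: node-5 on → node-14 on.
G5: node-14 and node-37 on → node-54 on.
node-10, node-14, and node-54 are on, so node-56 fires (G6).
No rule produces node-6, and it is not given. node-59 would need node-56 and node-45 (G1), but node-45 never turns on.

node-56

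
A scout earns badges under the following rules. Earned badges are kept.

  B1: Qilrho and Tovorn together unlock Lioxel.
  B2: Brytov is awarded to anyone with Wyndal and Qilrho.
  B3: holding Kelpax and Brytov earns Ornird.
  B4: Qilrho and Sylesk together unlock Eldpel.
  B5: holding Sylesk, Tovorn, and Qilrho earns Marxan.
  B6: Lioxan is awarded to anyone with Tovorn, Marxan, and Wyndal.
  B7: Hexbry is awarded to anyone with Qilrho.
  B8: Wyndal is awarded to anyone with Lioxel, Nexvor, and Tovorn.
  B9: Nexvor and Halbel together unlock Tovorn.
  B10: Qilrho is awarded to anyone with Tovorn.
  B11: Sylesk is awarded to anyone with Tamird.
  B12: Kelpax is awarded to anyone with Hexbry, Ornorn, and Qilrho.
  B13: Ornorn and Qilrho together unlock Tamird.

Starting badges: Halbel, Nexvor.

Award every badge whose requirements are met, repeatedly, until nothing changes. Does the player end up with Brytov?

With Nexvor and Halbel, Tovorn is earned (B9).
With Tovorn, Qilrho is earned (B10).
With Qilrho and Tovorn, Lioxel is earned (B1).
With Lioxel, Nexvor, and Tovorn, Wyndal is earned (B8).
With Wyndal and Qilrho, Brytov is earned (B2).

Yes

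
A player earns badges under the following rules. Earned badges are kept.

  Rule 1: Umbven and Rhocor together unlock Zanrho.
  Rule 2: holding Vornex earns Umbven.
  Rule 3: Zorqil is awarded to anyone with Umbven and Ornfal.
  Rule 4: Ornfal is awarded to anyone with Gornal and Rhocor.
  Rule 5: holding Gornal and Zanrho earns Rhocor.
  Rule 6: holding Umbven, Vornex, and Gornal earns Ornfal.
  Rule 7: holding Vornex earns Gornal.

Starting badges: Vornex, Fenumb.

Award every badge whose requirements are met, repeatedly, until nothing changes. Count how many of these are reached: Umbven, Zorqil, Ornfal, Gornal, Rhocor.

With Vornex, Gornal is earned (Rule 7).
With Vornex, Umbven is earned (Rule 2).
With Umbven, Vornex, and Gornal, Ornfal is earned (Rule 6).
With Umbven and Ornfal, Zorqil is earned (Rule 3).
Umbven: reached.
Zorqil: reached.
Ornfal: reached.
Gornal: reached.
Rhocor would need Gornal and Zanrho (Rule 5), but Zanrho is never earned.
Reached: Umbven, Zorqil, Ornfal, and Gornal — 4 of the 5.

4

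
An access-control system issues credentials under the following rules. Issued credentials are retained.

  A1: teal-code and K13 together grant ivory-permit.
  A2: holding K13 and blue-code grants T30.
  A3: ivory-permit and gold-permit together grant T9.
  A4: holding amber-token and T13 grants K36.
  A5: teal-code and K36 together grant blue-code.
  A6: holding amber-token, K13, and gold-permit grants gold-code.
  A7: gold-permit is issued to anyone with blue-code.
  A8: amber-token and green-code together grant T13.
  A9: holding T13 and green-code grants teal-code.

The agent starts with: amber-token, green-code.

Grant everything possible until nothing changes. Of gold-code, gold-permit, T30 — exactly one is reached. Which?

gold-permit

Holding amber-token and green-code grants T13 (A8).
Holding T13 and green-code grants teal-code (A9).
Holding amber-token and T13 grants K36 (A4).
Holding teal-code and K36 grants blue-code (A5).
Holding blue-code grants gold-permit (A7).
T30 would need K13 and blue-code (A2), but K13 is never granted. gold-code would need amber-token, K13, and gold-permit (A6), but K13 is never granted.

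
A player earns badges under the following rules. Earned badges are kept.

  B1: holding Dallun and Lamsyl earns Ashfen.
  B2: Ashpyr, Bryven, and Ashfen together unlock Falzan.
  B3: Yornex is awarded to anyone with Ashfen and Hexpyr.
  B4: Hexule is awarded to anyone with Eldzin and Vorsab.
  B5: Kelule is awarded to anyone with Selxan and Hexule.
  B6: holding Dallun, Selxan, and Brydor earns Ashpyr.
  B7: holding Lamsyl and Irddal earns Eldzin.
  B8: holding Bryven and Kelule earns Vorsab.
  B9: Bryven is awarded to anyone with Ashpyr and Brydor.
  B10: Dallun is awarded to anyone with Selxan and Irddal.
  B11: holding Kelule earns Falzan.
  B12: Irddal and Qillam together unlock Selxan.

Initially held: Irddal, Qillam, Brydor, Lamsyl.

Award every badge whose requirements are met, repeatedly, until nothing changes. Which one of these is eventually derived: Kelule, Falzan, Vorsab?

Falzan

With Irddal and Qillam, Selxan is earned (B12).
With Selxan and Irddal, Dallun is earned (B10).
With Dallun, Selxan, and Brydor, Ashpyr is earned (B6).
With Dallun and Lamsyl, Ashfen is earned (B1).
With Ashpyr and Brydor, Bryven is earned (B9).
With Ashpyr, Bryven, and Ashfen, Falzan is earned (B2).
Kelule would need Selxan and Hexule (B5), but Hexule is never earned. Vorsab would need Bryven and Kelule (B8), but Kelule is never earned.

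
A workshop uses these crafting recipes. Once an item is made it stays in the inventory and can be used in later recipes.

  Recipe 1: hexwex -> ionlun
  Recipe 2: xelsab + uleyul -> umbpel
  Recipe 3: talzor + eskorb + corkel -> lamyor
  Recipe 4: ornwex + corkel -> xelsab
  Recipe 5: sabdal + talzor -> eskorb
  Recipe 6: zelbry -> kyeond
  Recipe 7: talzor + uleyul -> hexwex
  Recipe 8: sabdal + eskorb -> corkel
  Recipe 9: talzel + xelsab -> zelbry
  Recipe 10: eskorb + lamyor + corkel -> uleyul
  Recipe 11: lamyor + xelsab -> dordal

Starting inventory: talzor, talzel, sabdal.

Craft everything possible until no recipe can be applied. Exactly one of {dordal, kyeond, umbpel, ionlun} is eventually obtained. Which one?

sabdal + talzor -> eskorb (Recipe 5).
Using Recipe 8, sabdal and eskorb make corkel.
talzor + eskorb + corkel -> lamyor (Recipe 3).
eskorb + lamyor + corkel -> uleyul (Recipe 10).
Using Recipe 7, talzor and uleyul make hexwex.
Using Recipe 1, hexwex makes ionlun.
dordal would need lamyor and xelsab (Recipe 11), but xelsab is never obtained. umbpel would need xelsab and uleyul (Recipe 2), but xelsab is never obtained. kyeond would need zelbry (Recipe 6), but zelbry is never obtained.

ionlun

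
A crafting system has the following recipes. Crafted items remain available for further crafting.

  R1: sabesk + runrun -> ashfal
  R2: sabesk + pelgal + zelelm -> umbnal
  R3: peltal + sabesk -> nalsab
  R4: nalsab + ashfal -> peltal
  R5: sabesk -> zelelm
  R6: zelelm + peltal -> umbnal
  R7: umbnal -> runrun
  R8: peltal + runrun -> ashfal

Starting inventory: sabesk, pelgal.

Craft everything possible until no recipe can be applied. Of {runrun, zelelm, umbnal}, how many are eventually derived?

sabesk -> zelelm (R5).
sabesk + pelgal + zelelm -> umbnal (R2).
Using R7, umbnal makes runrun.
runrun: reached.
zelelm: reached.
umbnal: reached.
All 3 are reached.

3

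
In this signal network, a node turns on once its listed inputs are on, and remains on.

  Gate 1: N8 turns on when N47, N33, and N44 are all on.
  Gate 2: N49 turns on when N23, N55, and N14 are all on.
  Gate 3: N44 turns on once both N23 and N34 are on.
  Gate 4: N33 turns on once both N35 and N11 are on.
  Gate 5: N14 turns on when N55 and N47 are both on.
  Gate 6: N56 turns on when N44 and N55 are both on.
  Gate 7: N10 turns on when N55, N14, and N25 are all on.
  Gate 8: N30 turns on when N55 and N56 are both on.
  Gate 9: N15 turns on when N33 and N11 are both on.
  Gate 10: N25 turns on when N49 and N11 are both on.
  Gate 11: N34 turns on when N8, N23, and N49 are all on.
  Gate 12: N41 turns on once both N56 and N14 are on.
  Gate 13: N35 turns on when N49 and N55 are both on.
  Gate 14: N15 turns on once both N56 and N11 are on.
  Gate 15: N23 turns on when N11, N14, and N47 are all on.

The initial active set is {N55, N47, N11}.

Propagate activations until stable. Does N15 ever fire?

N55 and N47 are on, so N14 turns on (Gate 5).
N11, N14, and N47 are on, so N23 turns on (Gate 15).
N23, N55, and N14 are on, so N49 turns on (Gate 2).
Gate 13: N49 and N55 on → N35 on.
Gate 4: N35 and N11 on → N33 on.
Gate 9: N33 and N11 on → N15 on.

Yes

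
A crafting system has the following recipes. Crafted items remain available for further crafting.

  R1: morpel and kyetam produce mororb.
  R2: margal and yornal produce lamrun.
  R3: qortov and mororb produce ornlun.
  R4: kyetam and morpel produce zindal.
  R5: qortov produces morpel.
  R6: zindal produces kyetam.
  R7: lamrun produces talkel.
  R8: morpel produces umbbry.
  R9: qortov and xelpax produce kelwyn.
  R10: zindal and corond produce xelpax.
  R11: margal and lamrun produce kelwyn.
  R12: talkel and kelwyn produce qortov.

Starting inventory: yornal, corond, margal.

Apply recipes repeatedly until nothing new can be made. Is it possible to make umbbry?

Yes

margal and yornal → lamrun (R2).
Using R11, margal and lamrun make kelwyn.
lamrun → talkel (R7).
Using R12, talkel and kelwyn make qortov.
Using R5, qortov makes morpel.
morpel → umbbry (R8).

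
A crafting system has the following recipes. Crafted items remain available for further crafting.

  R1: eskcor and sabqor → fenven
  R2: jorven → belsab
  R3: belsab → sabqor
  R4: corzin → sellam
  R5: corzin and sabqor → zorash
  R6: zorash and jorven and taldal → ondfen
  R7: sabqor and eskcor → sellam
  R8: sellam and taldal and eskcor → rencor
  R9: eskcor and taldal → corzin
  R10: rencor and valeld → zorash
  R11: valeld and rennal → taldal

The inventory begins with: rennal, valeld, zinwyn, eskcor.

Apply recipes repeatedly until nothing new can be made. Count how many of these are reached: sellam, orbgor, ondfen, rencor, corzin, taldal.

Using R11, valeld and rennal make taldal.
Using R9, eskcor and taldal make corzin.
corzin → sellam (R4).
sellam and taldal and eskcor → rencor (R8).
sellam: reached.
No rule produces orbgor, and it is not given.
ondfen would need zorash, jorven, and taldal (R6), but jorven is never obtained.
rencor: reached.
corzin: reached.
taldal: reached.
Reached: sellam, rencor, corzin, and taldal — 4 of the 6.

4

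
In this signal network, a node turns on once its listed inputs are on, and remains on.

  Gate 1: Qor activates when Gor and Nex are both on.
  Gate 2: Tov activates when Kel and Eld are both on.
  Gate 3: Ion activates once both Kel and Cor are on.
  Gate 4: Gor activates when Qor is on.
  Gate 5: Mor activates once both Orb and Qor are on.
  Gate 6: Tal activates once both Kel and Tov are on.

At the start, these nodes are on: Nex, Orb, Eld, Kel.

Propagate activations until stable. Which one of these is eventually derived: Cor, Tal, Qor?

Tal

Gate 2: Kel and Eld on → Tov on.
Gate 6: Kel and Tov on → Tal on.
No rule produces Cor, and it is not given. Qor would need Gor and Nex (Gate 1), but Gor never turns on.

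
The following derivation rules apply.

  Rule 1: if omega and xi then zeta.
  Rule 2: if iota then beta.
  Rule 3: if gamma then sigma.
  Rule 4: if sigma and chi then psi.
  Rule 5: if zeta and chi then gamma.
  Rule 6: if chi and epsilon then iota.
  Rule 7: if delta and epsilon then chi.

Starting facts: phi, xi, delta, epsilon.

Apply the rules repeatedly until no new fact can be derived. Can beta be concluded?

Yes

delta and epsilon hold, so chi follows (Rule 7).
chi and epsilon hold, so iota follows (Rule 6).
From iota, Rule 2 gives beta.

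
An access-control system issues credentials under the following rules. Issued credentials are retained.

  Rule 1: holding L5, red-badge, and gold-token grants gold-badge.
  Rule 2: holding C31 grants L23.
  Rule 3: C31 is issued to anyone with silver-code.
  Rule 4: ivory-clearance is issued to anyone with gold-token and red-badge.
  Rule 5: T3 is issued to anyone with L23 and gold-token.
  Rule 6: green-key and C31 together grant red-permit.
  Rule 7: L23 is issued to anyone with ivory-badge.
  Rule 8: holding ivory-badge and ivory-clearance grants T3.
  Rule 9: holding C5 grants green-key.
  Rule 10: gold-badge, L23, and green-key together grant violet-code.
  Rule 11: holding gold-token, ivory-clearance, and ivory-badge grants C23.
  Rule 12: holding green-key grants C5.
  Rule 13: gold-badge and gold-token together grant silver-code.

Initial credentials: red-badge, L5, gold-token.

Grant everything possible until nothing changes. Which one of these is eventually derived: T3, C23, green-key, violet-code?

T3

Holding L5, red-badge, and gold-token grants gold-badge (Rule 1).
Holding gold-badge and gold-token grants silver-code (Rule 13).
Holding silver-code grants C31 (Rule 3).
Holding C31 grants L23 (Rule 2).
Holding L23 and gold-token grants T3 (Rule 5).
violet-code would need gold-badge, L23, and green-key (Rule 10), but green-key is never granted. C23 would need gold-token, ivory-clearance, and ivory-badge (Rule 11), but ivory-badge is never granted. green-key would need C5 (Rule 9), but C5 is never granted.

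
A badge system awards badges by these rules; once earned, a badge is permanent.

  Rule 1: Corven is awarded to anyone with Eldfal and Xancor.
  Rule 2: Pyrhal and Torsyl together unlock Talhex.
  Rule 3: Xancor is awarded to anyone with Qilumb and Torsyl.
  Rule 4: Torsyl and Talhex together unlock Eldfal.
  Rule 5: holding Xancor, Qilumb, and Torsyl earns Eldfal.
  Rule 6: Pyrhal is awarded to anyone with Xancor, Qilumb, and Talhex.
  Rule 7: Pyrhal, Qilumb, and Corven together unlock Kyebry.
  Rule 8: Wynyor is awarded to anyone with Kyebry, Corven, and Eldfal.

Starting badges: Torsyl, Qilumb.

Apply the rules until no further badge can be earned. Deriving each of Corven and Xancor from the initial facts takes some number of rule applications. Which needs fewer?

Xancor

Xancor: With Qilumb and Torsyl, Xancor is earned (Rule 3). [1 rule application]
Corven: With Qilumb and Torsyl, Xancor is earned (Rule 3). With Xancor, Qilumb, and Torsyl, Eldfal is earned (Rule 5). With Eldfal and Xancor, Corven is earned (Rule 1). [3 rule applications]
Xancor needs fewer.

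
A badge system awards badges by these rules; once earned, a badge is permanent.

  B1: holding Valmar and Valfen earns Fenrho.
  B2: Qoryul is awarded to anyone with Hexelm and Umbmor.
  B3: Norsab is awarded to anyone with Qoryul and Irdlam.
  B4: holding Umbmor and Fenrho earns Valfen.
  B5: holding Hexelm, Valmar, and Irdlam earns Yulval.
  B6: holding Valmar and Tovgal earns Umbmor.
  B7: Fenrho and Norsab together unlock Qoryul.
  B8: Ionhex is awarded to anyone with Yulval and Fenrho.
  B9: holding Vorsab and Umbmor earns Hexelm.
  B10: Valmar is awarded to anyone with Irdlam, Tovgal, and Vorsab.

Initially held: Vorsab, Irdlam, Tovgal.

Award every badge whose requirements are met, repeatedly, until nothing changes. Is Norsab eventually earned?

With Irdlam, Tovgal, and Vorsab, Valmar is earned (B10).
With Valmar and Tovgal, Umbmor is earned (B6).
With Vorsab and Umbmor, Hexelm is earned (B9).
With Hexelm and Umbmor, Qoryul is earned (B2).
With Qoryul and Irdlam, Norsab is earned (B3).

Yes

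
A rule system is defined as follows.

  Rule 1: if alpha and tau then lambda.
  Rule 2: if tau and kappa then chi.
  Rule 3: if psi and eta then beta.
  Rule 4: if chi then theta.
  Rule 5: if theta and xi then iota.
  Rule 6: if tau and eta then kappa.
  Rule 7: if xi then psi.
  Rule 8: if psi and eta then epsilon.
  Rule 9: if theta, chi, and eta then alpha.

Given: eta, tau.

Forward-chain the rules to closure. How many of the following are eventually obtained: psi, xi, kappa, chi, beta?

From tau and eta, Rule 6 gives kappa.
From tau and kappa, Rule 2 gives chi.
psi would need xi (Rule 7), but xi is never established.
No rule produces xi, and it is not given.
kappa: reached.
chi: reached.
beta would need psi and eta (Rule 3), but psi is never established.
Reached: kappa and chi — 2 of the 5.

2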